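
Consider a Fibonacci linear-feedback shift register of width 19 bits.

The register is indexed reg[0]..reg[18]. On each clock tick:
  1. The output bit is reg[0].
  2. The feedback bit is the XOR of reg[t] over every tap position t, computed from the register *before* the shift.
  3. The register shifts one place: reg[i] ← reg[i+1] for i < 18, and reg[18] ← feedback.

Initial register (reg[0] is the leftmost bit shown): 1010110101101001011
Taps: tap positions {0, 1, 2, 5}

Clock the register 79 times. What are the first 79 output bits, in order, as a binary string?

1010110101101001011111011110011000111001101011101011001100110011111011111111110

step | reg (before) | out | fb
   0 | 1010110101101001011 | 1 | 1
   1 | 0101101011010010111 | 0 | 1
   2 | 1011010110100101111 | 1 | 1
   3 | 0110101101001011111 | 0 | 0
   4 | 1101011010010111110 | 1 | 1
   5 | 1010110100101111101 | 1 | 1
   6 | 0101101001011111011 | 0 | 1
   7 | 1011010010111110111 | 1 | 1
   8 | 0110100101111101111 | 0 | 0
   9 | 1101001011111011110 | 1 | 0
  10 | 1010010111110111100 | 1 | 1
  11 | 0100101111101111001 | 0 | 1
  12 | 1001011111011110011 | 1 | 0
  13 | 0010111110111100110 | 0 | 0
  14 | 0101111101111001100 | 0 | 0
  15 | 1011111011110011000 | 1 | 1
  16 | 0111110111100110001 | 0 | 1
  17 | 1111101111001100011 | 1 | 1
  18 | 1111011110011000111 | 1 | 0
  19 | 1110111100110001110 | 1 | 0
  20 | 1101111001100011100 | 1 | 1
  21 | 1011110011000111001 | 1 | 1
  22 | 0111100110001110011 | 0 | 0
  23 | 1111001100011100110 | 1 | 1
  24 | 1110011000111001101 | 1 | 0
  25 | 1100110001110011010 | 1 | 1
  26 | 1001100011100110101 | 1 | 1
  27 | 0011000111001101011 | 0 | 1
  28 | 0110001110011010111 | 0 | 0
  29 | 1100011100110101110 | 1 | 1
  30 | 1000111001101011101 | 1 | 0
  31 | 0001110011010111010 | 0 | 1
  32 | 0011100110101110101 | 0 | 1
  33 | 0111001101011101011 | 0 | 0
  34 | 1110011010111010110 | 1 | 0
  35 | 1100110101110101100 | 1 | 1
  36 | 1001101011101011001 | 1 | 1
  37 | 0011010111010110011 | 0 | 0
  38 | 0110101110101100110 | 0 | 0
  39 | 1101011101011001100 | 1 | 1
  40 | 1010111010110011001 | 1 | 1
  41 | 0101110101100110011 | 0 | 0
  42 | 1011101011001100110 | 1 | 0
  43 | 0111010110011001100 | 0 | 1
  44 | 1110101100110011001 | 1 | 1
  45 | 1101011001100110011 | 1 | 1
  46 | 1010110011001100111 | 1 | 1
  47 | 0101100110011001111 | 0 | 1
  48 | 1011001100110011111 | 1 | 0
  49 | 0110011001100111110 | 0 | 1
  50 | 1100110011001111101 | 1 | 1
  51 | 1001100110011111011 | 1 | 1
  52 | 0011001100111110111 | 0 | 1
  53 | 0110011001111101111 | 0 | 1
  54 | 1100110011111011111 | 1 | 1
  55 | 1001100111110111111 | 1 | 1
  56 | 0011001111101111111 | 0 | 1
  57 | 0110011111011111111 | 0 | 1
  58 | 1100111110111111111 | 1 | 1
  59 | 1001111101111111111 | 1 | 0
  60 | 0011111011111111110 | 0 | 0
  61 | 0111110111111111100 | 0 | 1
  62 | 1111101111111111001 | 1 | 1
  63 | 1111011111111110011 | 1 | 0
  64 | 1110111111111100110 | 1 | 0
  65 | 1101111111111001100 | 1 | 1
  66 | 1011111111110011001 | 1 | 1
  67 | 0111111111100110011 | 0 | 1
  68 | 1111111111001100111 | 1 | 0
  69 | 1111111110011001110 | 1 | 0
  70 | 1111111100110011100 | 1 | 0
  71 | 1111111001100111000 | 1 | 0
  72 | 1111110011001110000 | 1 | 0
  73 | 1111100110011100000 | 1 | 1
  74 | 1111001100111000001 | 1 | 1
  75 | 1110011001110000011 | 1 | 0
  76 | 1100110011100000110 | 1 | 1
  77 | 1001100111000001101 | 1 | 1
  78 | 0011001110000011011 | 0 | 1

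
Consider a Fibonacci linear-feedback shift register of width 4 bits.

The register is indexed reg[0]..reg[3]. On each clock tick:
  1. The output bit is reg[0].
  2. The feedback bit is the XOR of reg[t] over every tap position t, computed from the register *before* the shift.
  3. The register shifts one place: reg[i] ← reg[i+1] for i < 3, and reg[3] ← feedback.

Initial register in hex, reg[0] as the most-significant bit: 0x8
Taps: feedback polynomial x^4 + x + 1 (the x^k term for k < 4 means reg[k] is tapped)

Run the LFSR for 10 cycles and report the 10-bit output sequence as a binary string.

1000100110

step | reg (before) | out | fb
   0 | 1000 | 1 | 1
   1 | 0001 | 0 | 0
   2 | 0010 | 0 | 0
   3 | 0100 | 0 | 1
   4 | 1001 | 1 | 1
   5 | 0011 | 0 | 0
   6 | 0110 | 0 | 1
   7 | 1101 | 1 | 0
   8 | 1010 | 1 | 1
   9 | 0101 | 0 | 1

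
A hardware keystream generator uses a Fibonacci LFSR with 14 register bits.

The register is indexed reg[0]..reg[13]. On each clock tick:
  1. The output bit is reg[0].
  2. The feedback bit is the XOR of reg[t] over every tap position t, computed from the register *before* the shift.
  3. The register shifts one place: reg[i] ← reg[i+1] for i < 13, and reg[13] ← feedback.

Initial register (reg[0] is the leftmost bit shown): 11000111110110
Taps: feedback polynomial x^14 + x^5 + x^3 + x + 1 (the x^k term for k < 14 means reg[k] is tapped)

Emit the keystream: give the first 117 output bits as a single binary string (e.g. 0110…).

k : reg_k → out_k, fb_k
0: 11000111110110 → 1, fb=1
1: 10001111101101 → 1, fb=0
2: 00011111011010 → 0, fb=0
3: 00111110110100 → 0, fb=0
4: 01111101101000 → 0, fb=1
5: 11111011010001 → 1, fb=1
6: 11110110100011 → 1, fb=0
7: 11101101000110 → 1, fb=1
8: 11011010001101 → 1, fb=1
9: 10110100011011 → 1, fb=1
10: 01101000110111 → 0, fb=1
11: 11010001101111 → 1, fb=1
12: 10100011011111 → 1, fb=1
13: 01000110111111 → 0, fb=0
14: 10001101111110 → 1, fb=0
15: 00011011111100 → 0, fb=1
16: 00110111111001 → 0, fb=0
17: 01101111110010 → 0, fb=0
18: 11011111100100 → 1, fb=0
19: 10111111001000 → 1, fb=1
20: 01111110010001 → 0, fb=1
21: 11111100100011 → 1, fb=0
22: 11111001000110 → 1, fb=1
23: 11110010001101 → 1, fb=1
24: 11100100011011 → 1, fb=1
25: 11001000110111 → 1, fb=0
26: 10010001101110 → 1, fb=0
27: 00100011011100 → 0, fb=0
28: 01000110111000 → 0, fb=0
29: 10001101110000 → 1, fb=0
30: 00011011100000 → 0, fb=1
31: 00110111000001 → 0, fb=0
32: 01101110000010 → 0, fb=0
33: 11011100000100 → 1, fb=0
34: 10111000001000 → 1, fb=0
35: 01110000010000 → 0, fb=0
36: 11100000100000 → 1, fb=0
37: 11000001000000 → 1, fb=0
38: 10000010000000 → 1, fb=1
39: 00000100000001 → 0, fb=1
40: 00001000000011 → 0, fb=0
41: 00010000000110 → 0, fb=1
42: 00100000001101 → 0, fb=0
43: 01000000011010 → 0, fb=1
44: 10000000110101 → 1, fb=1
45: 00000001101011 → 0, fb=0
46: 00000011010110 → 0, fb=0
47: 00000110101100 → 0, fb=1
48: 00001101011001 → 0, fb=1
49: 00011010110011 → 0, fb=1
50: 00110101100111 → 0, fb=0
51: 01101011001110 → 0, fb=1
52: 11010110011101 → 1, fb=0
53: 10101100111010 → 1, fb=0
54: 01011001110100 → 0, fb=0
55: 10110011101000 → 1, fb=0
56: 01100111010000 → 0, fb=0
57: 11001110100000 → 1, fb=1
58: 10011101000001 → 1, fb=1
59: 00111010000011 → 0, fb=1
60: 01110100000111 → 0, fb=1
61: 11101000001111 → 1, fb=0
62: 11010000011110 → 1, fb=1
63: 10100000111101 → 1, fb=1
64: 01000001111011 → 0, fb=1
65: 10000011110111 → 1, fb=1
66: 00000111101111 → 0, fb=1
67: 00001111011111 → 0, fb=1
68: 00011110111111 → 0, fb=0
69: 00111101111110 → 0, fb=0
70: 01111011111100 → 0, fb=0
71: 11110111111000 → 1, fb=0
72: 11101111110000 → 1, fb=1
73: 11011111100001 → 1, fb=0
74: 10111111000010 → 1, fb=1
75: 01111110000101 → 0, fb=1
76: 11111100001011 → 1, fb=0
77: 11111000010110 → 1, fb=1
78: 11110000101101 → 1, fb=1
79: 11100001011011 → 1, fb=0
80: 11000010110110 → 1, fb=0
81: 10000101101100 → 1, fb=0
82: 00001011011000 → 0, fb=0
83: 00010110110000 → 0, fb=0
84: 00101101100000 → 0, fb=1
85: 01011011000001 → 0, fb=0
86: 10110110000010 → 1, fb=1
87: 01101100000101 → 0, fb=0
88: 11011000001010 → 1, fb=1
89: 10110000010101 → 1, fb=0
90: 01100000101010 → 0, fb=1
91: 11000001010101 → 1, fb=0
92: 10000010101010 → 1, fb=1
93: 00000101010101 → 0, fb=1
94: 00001010101011 → 0, fb=0
95: 00010101010110 → 0, fb=0
96: 00101010101100 → 0, fb=0
97: 01010101011000 → 0, fb=1
98: 10101010110001 → 1, fb=1
99: 01010101100011 → 0, fb=1
100: 10101011000111 → 1, fb=1
101: 01010110001111 → 0, fb=1
102: 10101100011111 → 1, fb=0
103: 01011000111110 → 0, fb=0
104: 10110001111100 → 1, fb=0
105: 01100011111000 → 0, fb=1
106: 11000111110001 → 1, fb=1
107: 10001111100011 → 1, fb=0
108: 00011111000110 → 0, fb=0
109: 00111110001100 → 0, fb=0
110: 01111100011000 → 0, fb=1
111: 11111000110001 → 1, fb=1
112: 11110001100011 → 1, fb=1
113: 11100011000111 → 1, fb=0
114: 11000110001110 → 1, fb=1
115: 10001100011101 → 1, fb=0
116: 00011000111010 → 0, fb=1

110001111101101000110111111001000110111000001000000011010110011101000001111011111100001011011000001010101011000111110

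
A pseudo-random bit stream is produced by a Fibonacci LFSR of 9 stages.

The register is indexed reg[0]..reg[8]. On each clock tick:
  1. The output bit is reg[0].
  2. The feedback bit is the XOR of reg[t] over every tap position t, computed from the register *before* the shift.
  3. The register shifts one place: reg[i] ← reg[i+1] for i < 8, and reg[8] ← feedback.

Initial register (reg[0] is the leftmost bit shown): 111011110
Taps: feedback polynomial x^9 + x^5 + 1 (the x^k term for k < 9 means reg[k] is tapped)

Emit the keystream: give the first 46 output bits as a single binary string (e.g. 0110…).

1110111100000111111111000011110111000010110011

k : reg_k → out_k, fb_k
0: 111011110 → 1, fb=0
1: 110111100 → 1, fb=0
2: 101111000 → 1, fb=0
3: 011110000 → 0, fb=0
4: 111100000 → 1, fb=1
5: 111000001 → 1, fb=1
6: 110000011 → 1, fb=1
7: 100000111 → 1, fb=1
8: 000001111 → 0, fb=1
9: 000011111 → 0, fb=1
10: 000111111 → 0, fb=1
11: 001111111 → 0, fb=1
12: 011111111 → 0, fb=1
13: 111111111 → 1, fb=0
14: 111111110 → 1, fb=0
15: 111111100 → 1, fb=0
16: 111111000 → 1, fb=0
17: 111110000 → 1, fb=1
18: 111100001 → 1, fb=1
19: 111000011 → 1, fb=1
20: 110000111 → 1, fb=1
21: 100001111 → 1, fb=0
22: 000011110 → 0, fb=1
23: 000111101 → 0, fb=1
24: 001111011 → 0, fb=1
25: 011110111 → 0, fb=0
26: 111101110 → 1, fb=0
27: 111011100 → 1, fb=0
28: 110111000 → 1, fb=0
29: 101110000 → 1, fb=1
30: 011100001 → 0, fb=0
31: 111000010 → 1, fb=1
32: 110000101 → 1, fb=1
33: 100001011 → 1, fb=0
34: 000010110 → 0, fb=0
35: 000101100 → 0, fb=1
36: 001011001 → 0, fb=1
37: 010110011 → 0, fb=0
38: 101100110 → 1, fb=1
39: 011001101 → 0, fb=1
40: 110011011 → 1, fb=0
41: 100110110 → 1, fb=1
42: 001101101 → 0, fb=1
43: 011011011 → 0, fb=1
44: 110110111 → 1, fb=1
45: 101101111 → 1, fb=0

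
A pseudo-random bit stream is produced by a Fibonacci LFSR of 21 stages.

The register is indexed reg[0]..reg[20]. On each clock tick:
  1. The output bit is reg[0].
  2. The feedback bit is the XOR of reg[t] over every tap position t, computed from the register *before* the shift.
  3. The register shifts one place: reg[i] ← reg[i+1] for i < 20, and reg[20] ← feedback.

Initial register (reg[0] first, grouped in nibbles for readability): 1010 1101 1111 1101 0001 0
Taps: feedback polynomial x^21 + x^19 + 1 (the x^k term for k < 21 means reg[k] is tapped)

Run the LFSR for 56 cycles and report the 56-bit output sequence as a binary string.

10101101111111010001000100100110011101011111010000111100

k : reg_k → out_k, fb_k
0: 101011011111110100010 → 1, fb=0
1: 010110111111101000100 → 0, fb=0
2: 101101111111010001000 → 1, fb=1
3: 011011111110100010001 → 0, fb=0
4: 110111111101000100010 → 1, fb=0
5: 101111111010001000100 → 1, fb=1
6: 011111110100010001001 → 0, fb=0
7: 111111101000100010010 → 1, fb=0
8: 111111010001000100100 → 1, fb=1
9: 111110100010001001001 → 1, fb=1
10: 111101000100010010011 → 1, fb=0
11: 111010001000100100110 → 1, fb=0
12: 110100010001001001100 → 1, fb=1
13: 101000100010010011001 → 1, fb=1
14: 010001000100100110011 → 0, fb=1
15: 100010001001001100111 → 1, fb=0
16: 000100010010011001110 → 0, fb=1
17: 001000100100110011101 → 0, fb=0
18: 010001001001100111010 → 0, fb=1
19: 100010010011001110101 → 1, fb=1
20: 000100100110011101011 → 0, fb=1
21: 001001001100111010111 → 0, fb=1
22: 010010011001110101111 → 0, fb=1
23: 100100110011101011111 → 1, fb=0
24: 001001100111010111110 → 0, fb=1
25: 010011001110101111101 → 0, fb=0
26: 100110011101011111010 → 1, fb=0
27: 001100111010111110100 → 0, fb=0
28: 011001110101111101000 → 0, fb=0
29: 110011101011111010000 → 1, fb=1
30: 100111010111110100001 → 1, fb=1
31: 001110101111101000011 → 0, fb=1
32: 011101011111010000111 → 0, fb=1
33: 111010111110100001111 → 1, fb=0
34: 110101111101000011110 → 1, fb=0
35: 101011111010000111100 → 1, fb=1
36: 010111110100001111001 → 0, fb=0
37: 101111101000011110010 → 1, fb=0
38: 011111010000111100100 → 0, fb=0
39: 111110100001111001000 → 1, fb=1
40: 111101000011110010001 → 1, fb=1
41: 111010000111100100011 → 1, fb=0
42: 110100001111001000110 → 1, fb=0
43: 101000011110010001100 → 1, fb=1
44: 010000111100100011001 → 0, fb=0
45: 100001111001000110010 → 1, fb=0
46: 000011110010001100100 → 0, fb=0
47: 000111100100011001000 → 0, fb=0
48: 001111001000110010000 → 0, fb=0
49: 011110010001100100000 → 0, fb=0
50: 111100100011001000000 → 1, fb=1
51: 111001000110010000001 → 1, fb=1
52: 110010001100100000011 → 1, fb=0
53: 100100011001000000110 → 1, fb=0
54: 001000110010000001100 → 0, fb=0
55: 010001100100000011000 → 0, fb=0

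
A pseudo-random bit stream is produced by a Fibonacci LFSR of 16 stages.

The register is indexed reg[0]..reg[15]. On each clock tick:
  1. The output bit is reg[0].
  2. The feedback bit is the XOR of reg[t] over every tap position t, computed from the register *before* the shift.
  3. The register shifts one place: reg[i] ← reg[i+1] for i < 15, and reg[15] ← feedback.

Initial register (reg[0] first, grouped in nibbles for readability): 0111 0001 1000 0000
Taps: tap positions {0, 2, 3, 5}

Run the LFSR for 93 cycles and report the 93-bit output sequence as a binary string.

011100011000000000001011100000010000100110101100010101111111010101001001001000110000000011010

k : reg_k → out_k, fb_k
0: 0111000110000000 → 0, fb=0
1: 1110001100000000 → 1, fb=0
2: 1100011000000000 → 1, fb=0
3: 1000110000000000 → 1, fb=0
4: 0001100000000000 → 0, fb=1
5: 0011000000000001 → 0, fb=0
6: 0110000000000010 → 0, fb=1
7: 1100000000000101 → 1, fb=1
8: 1000000000001011 → 1, fb=1
9: 0000000000010111 → 0, fb=0
10: 0000000000101110 → 0, fb=0
11: 0000000001011100 → 0, fb=0
12: 0000000010111000 → 0, fb=0
13: 0000000101110000 → 0, fb=0
14: 0000001011100000 → 0, fb=0
15: 0000010111000000 → 0, fb=1
16: 0000101110000001 → 0, fb=0
17: 0001011100000010 → 0, fb=0
18: 0010111000000100 → 0, fb=0
19: 0101110000001000 → 0, fb=0
20: 1011100000010000 → 1, fb=1
21: 0111000000100001 → 0, fb=0
22: 1110000001000010 → 1, fb=0
23: 1100000010000100 → 1, fb=1
24: 1000000100001001 → 1, fb=1
25: 0000001000010011 → 0, fb=0
26: 0000010000100110 → 0, fb=1
27: 0000100001001101 → 0, fb=0
28: 0001000010011010 → 0, fb=1
29: 0010000100110101 → 0, fb=1
30: 0100001001101011 → 0, fb=0
31: 1000010011010110 → 1, fb=0
32: 0000100110101100 → 0, fb=0
33: 0001001101011000 → 0, fb=1
34: 0010011010110001 → 0, fb=0
35: 0100110101100010 → 0, fb=1
36: 1001101011000101 → 1, fb=0
37: 0011010110001010 → 0, fb=1
38: 0110101100010101 → 0, fb=1
39: 1101011000101011 → 1, fb=1
40: 1010110001010111 → 1, fb=1
41: 0101100010101111 → 0, fb=1
42: 1011000101011111 → 1, fb=1
43: 0110001010111111 → 0, fb=1
44: 1100010101111111 → 1, fb=0
45: 1000101011111110 → 1, fb=1
46: 0001010111111101 → 0, fb=0
47: 0010101111111010 → 0, fb=1
48: 0101011111110101 → 0, fb=0
49: 1010111111101010 → 1, fb=1
50: 0101111111010101 → 0, fb=0
51: 1011111110101010 → 1, fb=0
52: 0111111101010100 → 0, fb=1
53: 1111111010101001 → 1, fb=0
54: 1111110101010010 → 1, fb=0
55: 1111101010100100 → 1, fb=1
56: 1111010101001001 → 1, fb=0
57: 1110101010010010 → 1, fb=0
58: 1101010100100100 → 1, fb=1
59: 1010101001001001 → 1, fb=0
60: 0101010010010010 → 0, fb=0
61: 1010100100100100 → 1, fb=0
62: 0101001001001000 → 0, fb=1
63: 1010010010010001 → 1, fb=1
64: 0100100100100011 → 0, fb=0
65: 1001001001000110 → 1, fb=0
66: 0010010010001100 → 0, fb=0
67: 0100100100011000 → 0, fb=0
68: 1001001000110000 → 1, fb=0
69: 0010010001100000 → 0, fb=0
70: 0100100011000000 → 0, fb=0
71: 1001000110000000 → 1, fb=0
72: 0010001100000000 → 0, fb=1
73: 0100011000000001 → 0, fb=1
74: 1000110000000011 → 1, fb=0
75: 0001100000000110 → 0, fb=1
76: 0011000000001101 → 0, fb=0
77: 0110000000011010 → 0, fb=1
78: 1100000000110101 → 1, fb=1
79: 1000000001101011 → 1, fb=1
80: 0000000011010111 → 0, fb=0
81: 0000000110101110 → 0, fb=0
82: 0000001101011100 → 0, fb=0
83: 0000011010111000 → 0, fb=1
84: 0000110101110001 → 0, fb=1
85: 0001101011100011 → 0, fb=1
86: 0011010111000111 → 0, fb=1
87: 0110101110001111 → 0, fb=1
88: 1101011100011111 → 1, fb=1
89: 1010111000111111 → 1, fb=1
90: 0101110001111111 → 0, fb=0
91: 1011100011111110 → 1, fb=1
92: 0111000111111101 → 0, fb=0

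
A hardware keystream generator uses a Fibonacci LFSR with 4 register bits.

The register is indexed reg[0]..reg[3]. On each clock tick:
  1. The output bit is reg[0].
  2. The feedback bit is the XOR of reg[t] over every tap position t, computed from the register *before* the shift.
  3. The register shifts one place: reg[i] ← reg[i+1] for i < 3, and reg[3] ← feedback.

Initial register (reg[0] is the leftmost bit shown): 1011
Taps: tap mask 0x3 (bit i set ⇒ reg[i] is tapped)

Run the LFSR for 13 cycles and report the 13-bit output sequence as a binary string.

step | reg (before) | out | fb
   0 | 1011 | 1 | 1
   1 | 0111 | 0 | 1
   2 | 1111 | 1 | 0
   3 | 1110 | 1 | 0
   4 | 1100 | 1 | 0
   5 | 1000 | 1 | 1
   6 | 0001 | 0 | 0
   7 | 0010 | 0 | 0
   8 | 0100 | 0 | 1
   9 | 1001 | 1 | 1
  10 | 0011 | 0 | 0
  11 | 0110 | 0 | 1
  12 | 1101 | 1 | 0

1011110001001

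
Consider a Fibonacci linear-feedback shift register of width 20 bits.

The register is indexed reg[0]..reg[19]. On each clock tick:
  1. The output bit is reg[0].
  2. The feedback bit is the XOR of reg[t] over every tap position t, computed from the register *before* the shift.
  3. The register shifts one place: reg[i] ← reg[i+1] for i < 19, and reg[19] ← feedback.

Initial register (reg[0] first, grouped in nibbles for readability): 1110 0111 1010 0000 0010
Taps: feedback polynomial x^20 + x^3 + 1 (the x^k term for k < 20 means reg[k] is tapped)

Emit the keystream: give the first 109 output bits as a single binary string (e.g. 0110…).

step | reg (before) | out | fb
   0 | 11100111101000000010 | 1 | 1
   1 | 11001111010000000101 | 1 | 1
   2 | 10011110100000001011 | 1 | 0
   3 | 00111101000000010110 | 0 | 1
   4 | 01111010000000101101 | 0 | 1
   5 | 11110100000001011011 | 1 | 0
   6 | 11101000000010110110 | 1 | 1
   7 | 11010000000101101101 | 1 | 0
   8 | 10100000001011011010 | 1 | 1
   9 | 01000000010110110101 | 0 | 0
  10 | 10000000101101101010 | 1 | 1
  11 | 00000001011011010101 | 0 | 0
  12 | 00000010110110101010 | 0 | 0
  13 | 00000101101101010100 | 0 | 0
  14 | 00001011011010101000 | 0 | 0
  15 | 00010110110101010000 | 0 | 1
  16 | 00101101101010100001 | 0 | 0
  17 | 01011011010101000010 | 0 | 1
  18 | 10110110101010000101 | 1 | 0
  19 | 01101101010100001010 | 0 | 0
  20 | 11011010101000010100 | 1 | 0
  21 | 10110101010000101000 | 1 | 0
  22 | 01101010100001010000 | 0 | 0
  23 | 11010101000010100000 | 1 | 0
  24 | 10101010000101000000 | 1 | 1
  25 | 01010100001010000001 | 0 | 1
  26 | 10101000010100000011 | 1 | 1
  27 | 01010000101000000111 | 0 | 1
  28 | 10100001010000001111 | 1 | 1
  29 | 01000010100000011111 | 0 | 0
  30 | 10000101000000111110 | 1 | 1
  31 | 00001010000001111101 | 0 | 0
  32 | 00010100000011111010 | 0 | 1
  33 | 00101000000111110101 | 0 | 0
  34 | 01010000001111101010 | 0 | 1
  35 | 10100000011111010101 | 1 | 1
  36 | 01000000111110101011 | 0 | 0
  37 | 10000001111101010110 | 1 | 1
  38 | 00000011111010101101 | 0 | 0
  39 | 00000111110101011010 | 0 | 0
  40 | 00001111101010110100 | 0 | 0
  41 | 00011111010101101000 | 0 | 1
  42 | 00111110101011010001 | 0 | 1
  43 | 01111101010110100011 | 0 | 1
  44 | 11111010101101000111 | 1 | 0
  45 | 11110101011010001110 | 1 | 0
  46 | 11101010110100011100 | 1 | 1
  47 | 11010101101000111001 | 1 | 0
  48 | 10101011010001110010 | 1 | 1
  49 | 01010110100011100101 | 0 | 1
  50 | 10101101000111001011 | 1 | 1
  51 | 01011010001110010111 | 0 | 1
  52 | 10110100011100101111 | 1 | 0
  53 | 01101000111001011110 | 0 | 0
  54 | 11010001110010111100 | 1 | 0
  55 | 10100011100101111000 | 1 | 1
  56 | 01000111001011110001 | 0 | 0
  57 | 10001110010111100010 | 1 | 1
  58 | 00011100101111000101 | 0 | 1
  59 | 00111001011110001011 | 0 | 1
  60 | 01110010111100010111 | 0 | 1
  61 | 11100101111000101111 | 1 | 1
  62 | 11001011110001011111 | 1 | 1
  63 | 10010111100010111111 | 1 | 0
  64 | 00101111000101111110 | 0 | 0
  65 | 01011110001011111100 | 0 | 1
  66 | 10111100010111111001 | 1 | 0
  67 | 01111000101111110010 | 0 | 1
  68 | 11110001011111100101 | 1 | 0
  69 | 11100010111111001010 | 1 | 1
  70 | 11000101111110010101 | 1 | 1
  71 | 10001011111100101011 | 1 | 1
  72 | 00010111111001010111 | 0 | 1
  73 | 00101111110010101111 | 0 | 0
  74 | 01011111100101011110 | 0 | 1
  75 | 10111111001010111101 | 1 | 0
  76 | 01111110010101111010 | 0 | 1
  77 | 11111100101011110101 | 1 | 0
  78 | 11111001010111101010 | 1 | 0
  79 | 11110010101111010100 | 1 | 0
  80 | 11100101011110101000 | 1 | 1
  81 | 11001010111101010001 | 1 | 1
  82 | 10010101111010100011 | 1 | 0
  83 | 00101011110101000110 | 0 | 0
  84 | 01010111101010001100 | 0 | 1
  85 | 10101111010100011001 | 1 | 1
  86 | 01011110101000110011 | 0 | 1
  87 | 10111101010001100111 | 1 | 0
  88 | 01111010100011001110 | 0 | 1
  89 | 11110101000110011101 | 1 | 0
  90 | 11101010001100111010 | 1 | 1
  91 | 11010100011001110101 | 1 | 0
  92 | 10101000110011101010 | 1 | 1
  93 | 01010001100111010101 | 0 | 1
  94 | 10100011001110101011 | 1 | 1
  95 | 01000110011101010111 | 0 | 0
  96 | 10001100111010101110 | 1 | 1
  97 | 00011001110101011101 | 0 | 1
  98 | 00110011101010111011 | 0 | 1
  99 | 01100111010101110111 | 0 | 0
 100 | 11001110101011101110 | 1 | 1
 101 | 10011101010111011101 | 1 | 0
 102 | 00111010101110111010 | 0 | 1
 103 | 01110101011101110101 | 0 | 1
 104 | 11101010111011101011 | 1 | 1
 105 | 11010101110111010111 | 1 | 0
 106 | 10101011101110101110 | 1 | 1
 107 | 01010111011101011101 | 0 | 1
 108 | 10101110111010111011 | 1 | 1

1110011110100000001011011010101000010100000011111010101101000111001011110001011111100101011110101000110011101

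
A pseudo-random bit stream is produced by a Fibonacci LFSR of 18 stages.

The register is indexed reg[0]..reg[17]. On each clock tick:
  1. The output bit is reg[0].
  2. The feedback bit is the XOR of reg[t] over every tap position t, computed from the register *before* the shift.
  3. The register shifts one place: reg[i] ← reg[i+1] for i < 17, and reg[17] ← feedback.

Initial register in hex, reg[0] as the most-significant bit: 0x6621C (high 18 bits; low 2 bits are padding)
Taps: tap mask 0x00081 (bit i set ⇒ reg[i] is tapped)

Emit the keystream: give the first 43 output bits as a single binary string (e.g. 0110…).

0110011000100001110111011011001111000001000

step | reg (before) | out | fb
   0 | 011001100010000111 | 0 | 0
   1 | 110011000100001110 | 1 | 1
   2 | 100110001000011101 | 1 | 1
   3 | 001100010000111011 | 0 | 1
   4 | 011000100001110111 | 0 | 0
   5 | 110001000011101110 | 1 | 1
   6 | 100010000111011101 | 1 | 1
   7 | 000100001110111011 | 0 | 0
   8 | 001000011101110110 | 0 | 1
   9 | 010000111011101101 | 0 | 1
  10 | 100001110111011011 | 1 | 0
  11 | 000011101110110110 | 0 | 0
  12 | 000111011101101100 | 0 | 1
  13 | 001110111011011001 | 0 | 1
  14 | 011101110110110011 | 0 | 1
  15 | 111011101101100111 | 1 | 1
  16 | 110111011011001111 | 1 | 0
  17 | 101110110110011110 | 1 | 0
  18 | 011101101100111100 | 0 | 0
  19 | 111011011001111000 | 1 | 0
  20 | 110110110011110000 | 1 | 0
  21 | 101101100111100000 | 1 | 1
  22 | 011011001111000001 | 0 | 0
  23 | 110110011110000010 | 1 | 0
  24 | 101100111100000100 | 1 | 0
  25 | 011001111000001000 | 0 | 1
  26 | 110011110000010001 | 1 | 0
  27 | 100111100000100010 | 1 | 1
  28 | 001111000001000101 | 0 | 0
  29 | 011110000010001010 | 0 | 0
  30 | 111100000100010100 | 1 | 1
  31 | 111000001000101001 | 1 | 1
  32 | 110000010001010011 | 1 | 0
  33 | 100000100010100110 | 1 | 1
  34 | 000001000101001101 | 0 | 0
  35 | 000010001010011010 | 0 | 0
  36 | 000100010100110100 | 0 | 1
  37 | 001000101001101001 | 0 | 0
  38 | 010001010011010010 | 0 | 1
  39 | 100010100110100101 | 1 | 1
  40 | 000101001101001011 | 0 | 0
  41 | 001010011010010110 | 0 | 1
  42 | 010100110100101101 | 0 | 1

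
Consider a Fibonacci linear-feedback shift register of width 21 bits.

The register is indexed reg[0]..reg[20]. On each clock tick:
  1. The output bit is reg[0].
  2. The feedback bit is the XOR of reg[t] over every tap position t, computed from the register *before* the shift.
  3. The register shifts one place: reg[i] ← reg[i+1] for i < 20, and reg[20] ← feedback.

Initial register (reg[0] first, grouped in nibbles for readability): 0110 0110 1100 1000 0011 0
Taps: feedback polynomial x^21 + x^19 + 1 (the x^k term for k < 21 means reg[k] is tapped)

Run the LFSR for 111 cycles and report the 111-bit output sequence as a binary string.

tick  register→output (feedback)
  0  011001101100100000110→0 (1)
  1  110011011001000001101→1 (1)
  2  100110110010000011011→1 (0)
  3  001101100100000110110→0 (1)
  4  011011001000001101101→0 (0)
  5  110110010000011011010→1 (0)
  6  101100100000110110100→1 (1)
  7  011001000001101101001→0 (0)
  8  110010000011011010010→1 (0)
  9  100100000110110100100→1 (1)
 10  001000001101101001001→0 (0)
 11  010000011011010010010→0 (1)
 12  100000110110100100101→1 (1)
 13  000001101101001001011→0 (1)
 14  000011011010010010111→0 (1)
 15  000110110100100101111→0 (1)
 16  001101101001001011111→0 (1)
 17  011011010010010111111→0 (1)
 18  110110100100101111111→1 (0)
 19  101101001001011111110→1 (0)
 20  011010010010111111100→0 (0)
 21  110100100101111111000→1 (1)
 22  101001001011111110001→1 (1)
 23  010010010111111100011→0 (1)
 24  100100101111111000111→1 (0)
 25  001001011111110001110→0 (1)
 26  010010111111100011101→0 (0)
 27  100101111111000111010→1 (0)
 28  001011111110001110100→0 (0)
 29  010111111100011101000→0 (0)
 30  101111111000111010000→1 (1)
 31  011111110001110100001→0 (0)
 32  111111100011101000010→1 (0)
 33  111111000111010000100→1 (1)
 34  111110001110100001001→1 (1)
 35  111100011101000010011→1 (0)
 36  111000111010000100110→1 (0)
 37  110001110100001001100→1 (1)
 38  100011101000010011001→1 (1)
 39  000111010000100110011→0 (1)
 40  001110100001001100111→0 (1)
 41  011101000010011001111→0 (1)
 42  111010000100110011111→1 (0)
 43  110100001001100111110→1 (0)
 44  101000010011001111100→1 (1)
 45  010000100110011111001→0 (0)
 46  100001001100111110010→1 (0)
 47  000010011001111100100→0 (0)
 48  000100110011111001000→0 (0)
 49  001001100111110010000→0 (0)
 50  010011001111100100000→0 (0)
 51  100110011111001000000→1 (1)
 52  001100111110010000001→0 (0)
 53  011001111100100000010→0 (1)
 54  110011111001000000101→1 (1)
 55  100111110010000001011→1 (0)
 56  001111100100000010110→0 (1)
 57  011111001000000101101→0 (0)
 58  111110010000001011010→1 (0)
 59  111100100000010110100→1 (1)
 60  111001000000101101001→1 (1)
 61  110010000001011010011→1 (0)
 62  100100000010110100110→1 (0)
 63  001000000101101001100→0 (0)
 64  010000001011010011000→0 (0)
 65  100000010110100110000→1 (1)
 66  000000101101001100001→0 (0)
 67  000001011010011000010→0 (1)
 68  000010110100110000101→0 (0)
 69  000101101001100001010→0 (1)
 70  001011010011000010101→0 (0)
 71  010110100110000101010→0 (1)
 72  101101001100001010101→1 (1)
 73  011010011000010101011→0 (1)
 74  110100110000101010111→1 (0)
 75  101001100001010101110→1 (0)
 76  010011000010101011100→0 (0)
 77  100110000101010111000→1 (1)
 78  001100001010101110001→0 (0)
 79  011000010101011100010→0 (1)
 80  110000101010111000101→1 (1)
 81  100001010101110001011→1 (0)
 82  000010101011100010110→0 (1)
 83  000101010111000101101→0 (0)
 84  001010101110001011010→0 (1)
 85  010101011100010110101→0 (0)
 86  101010111000101101010→1 (0)
 87  010101110001011010100→0 (0)
 88  101011100010110101000→1 (1)
 89  010111000101101010001→0 (0)
 90  101110001011010100010→1 (0)
 91  011100010110101000100→0 (0)
 92  111000101101010001000→1 (1)
 93  110001011010100010001→1 (1)
 94  100010110101000100011→1 (0)
 95  000101101010001000110→0 (1)
 96  001011010100010001101→0 (0)
 97  010110101000100011010→0 (1)
 98  101101010001000110101→1 (1)
 99  011010100010001101011→0 (1)
100  110101000100011010111→1 (0)
101  101010001000110101110→1 (0)
102  010100010001101011100→0 (0)
103  101000100011010111000→1 (1)
104  010001000110101110001→0 (0)
105  100010001101011100010→1 (0)
106  000100011010111000100→0 (0)
107  001000110101110001000→0 (0)
108  010001101011100010000→0 (0)
109  100011010111000100000→1 (1)
110  000110101110001000001→0 (0)

011001101100100000110110100100101111111000111010000100110011111001000000101101001100001010101110001011010100010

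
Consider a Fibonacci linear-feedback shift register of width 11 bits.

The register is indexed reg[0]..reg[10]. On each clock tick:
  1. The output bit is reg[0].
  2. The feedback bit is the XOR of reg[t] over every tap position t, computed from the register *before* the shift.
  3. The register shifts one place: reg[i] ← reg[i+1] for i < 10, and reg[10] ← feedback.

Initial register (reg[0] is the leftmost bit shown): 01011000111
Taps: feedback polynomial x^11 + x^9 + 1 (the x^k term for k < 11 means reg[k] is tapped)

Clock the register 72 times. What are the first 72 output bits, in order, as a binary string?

010110001111011010110010010001111010000011000101010010100010000100000101

step | reg (before) | out | fb
   0 | 01011000111 | 0 | 1
   1 | 10110001111 | 1 | 0
   2 | 01100011110 | 0 | 1
   3 | 11000111101 | 1 | 1
   4 | 10001111011 | 1 | 0
   5 | 00011110110 | 0 | 1
   6 | 00111101101 | 0 | 0
   7 | 01111011010 | 0 | 1
   8 | 11110110101 | 1 | 1
   9 | 11101101011 | 1 | 0
  10 | 11011010110 | 1 | 0
  11 | 10110101100 | 1 | 1
  12 | 01101011001 | 0 | 0
  13 | 11010110010 | 1 | 0
  14 | 10101100100 | 1 | 1
  15 | 01011001001 | 0 | 0
  16 | 10110010010 | 1 | 0
  17 | 01100100100 | 0 | 0
  18 | 11001001000 | 1 | 1
  19 | 10010010001 | 1 | 1
  20 | 00100100011 | 0 | 1
  21 | 01001000111 | 0 | 1
  22 | 10010001111 | 1 | 0
  23 | 00100011110 | 0 | 1
  24 | 01000111101 | 0 | 0
  25 | 10001111010 | 1 | 0
  26 | 00011110100 | 0 | 0
  27 | 00111101000 | 0 | 0
  28 | 01111010000 | 0 | 0
  29 | 11110100000 | 1 | 1
  30 | 11101000001 | 1 | 1
  31 | 11010000011 | 1 | 0
  32 | 10100000110 | 1 | 0
  33 | 01000001100 | 0 | 0
  34 | 10000011000 | 1 | 1
  35 | 00000110001 | 0 | 0
  36 | 00001100010 | 0 | 1
  37 | 00011000101 | 0 | 0
  38 | 00110001010 | 0 | 1
  39 | 01100010101 | 0 | 0
  40 | 11000101010 | 1 | 0
  41 | 10001010100 | 1 | 1
  42 | 00010101001 | 0 | 0
  43 | 00101010010 | 0 | 1
  44 | 01010100101 | 0 | 0
  45 | 10101001010 | 1 | 0
  46 | 01010010100 | 0 | 0
  47 | 10100101000 | 1 | 1
  48 | 01001010001 | 0 | 0
  49 | 10010100010 | 1 | 0
  50 | 00101000100 | 0 | 0
  51 | 01010001000 | 0 | 0
  52 | 10100010000 | 1 | 1
  53 | 01000100001 | 0 | 0
  54 | 10001000010 | 1 | 0
  55 | 00010000100 | 0 | 0
  56 | 00100001000 | 0 | 0
  57 | 01000010000 | 0 | 0
  58 | 10000100000 | 1 | 1
  59 | 00001000001 | 0 | 0
  60 | 00010000010 | 0 | 1
  61 | 00100000101 | 0 | 0
  62 | 01000001010 | 0 | 1
  63 | 10000010101 | 1 | 1
  64 | 00000101011 | 0 | 1
  65 | 00001010111 | 0 | 1
  66 | 00010101111 | 0 | 1
  67 | 00101011111 | 0 | 1
  68 | 01010111111 | 0 | 1
  69 | 10101111111 | 1 | 0
  70 | 01011111110 | 0 | 1
  71 | 10111111101 | 1 | 1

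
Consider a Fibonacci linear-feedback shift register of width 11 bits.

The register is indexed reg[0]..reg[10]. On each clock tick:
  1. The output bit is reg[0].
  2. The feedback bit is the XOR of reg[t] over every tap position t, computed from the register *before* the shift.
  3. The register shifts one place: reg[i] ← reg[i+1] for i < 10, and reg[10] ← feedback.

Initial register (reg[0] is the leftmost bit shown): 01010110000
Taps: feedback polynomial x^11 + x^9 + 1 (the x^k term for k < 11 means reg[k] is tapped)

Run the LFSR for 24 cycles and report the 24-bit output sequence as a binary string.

010101100000100011111110

tick  register→output (feedback)
  0  01010110000→0 (0)
  1  10101100000→1 (1)
  2  01011000001→0 (0)
  3  10110000010→1 (0)
  4  01100000100→0 (0)
  5  11000001000→1 (1)
  6  10000010001→1 (1)
  7  00000100011→0 (1)
  8  00001000111→0 (1)
  9  00010001111→0 (1)
 10  00100011111→0 (1)
 11  01000111111→0 (1)
 12  10001111111→1 (0)
 13  00011111110→0 (1)
 14  00111111101→0 (0)
 15  01111111010→0 (1)
 16  11111110101→1 (1)
 17  11111101011→1 (0)
 18  11111010110→1 (0)
 19  11110101100→1 (1)
 20  11101011001→1 (1)
 21  11010110011→1 (0)
 22  10101100110→1 (0)
 23  01011001100→0 (0)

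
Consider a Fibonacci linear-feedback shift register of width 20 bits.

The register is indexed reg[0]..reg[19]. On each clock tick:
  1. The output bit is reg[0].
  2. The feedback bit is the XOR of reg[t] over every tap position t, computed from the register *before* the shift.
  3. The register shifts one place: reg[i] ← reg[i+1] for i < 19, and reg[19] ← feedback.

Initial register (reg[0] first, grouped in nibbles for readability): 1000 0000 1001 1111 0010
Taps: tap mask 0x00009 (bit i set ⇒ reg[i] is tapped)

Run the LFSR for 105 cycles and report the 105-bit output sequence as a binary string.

100000001001111100101000010001100110011010100111010101010011100111011111110011110111001000011011010011100

tick  register→output (feedback)
  0  10000000100111110010→1 (1)
  1  00000001001111100101→0 (0)
  2  00000010011111001010→0 (0)
  3  00000100111110010100→0 (0)
  4  00001001111100101000→0 (0)
  5  00010011111001010000→0 (1)
  6  00100111110010100001→0 (0)
  7  01001111100101000010→0 (0)
  8  10011111001010000100→1 (0)
  9  00111110010100001000→0 (1)
 10  01111100101000010001→0 (1)
 11  11111001010000100011→1 (0)
 12  11110010100001000110→1 (0)
 13  11100101000010001100→1 (1)
 14  11001010000100011001→1 (1)
 15  10010100001000110011→1 (0)
 16  00101000010001100110→0 (0)
 17  01010000100011001100→0 (1)
 18  10100001000110011001→1 (1)
 19  01000010001100110011→0 (0)
 20  10000100011001100110→1 (1)
 21  00001000110011001101→0 (0)
 22  00010001100110011010→0 (1)
 23  00100011001100110101→0 (0)
 24  01000110011001101010→0 (0)
 25  10001100110011010100→1 (1)
 26  00011001100110101001→0 (1)
 27  00110011001101010011→0 (1)
 28  01100110011010100111→0 (0)
 29  11001100110101001110→1 (1)
 30  10011001101010011101→1 (0)
 31  00110011010100111010→0 (1)
 32  01100110101001110101→0 (0)
 33  11001101010011101010→1 (1)
 34  10011010100111010101→1 (0)
 35  00110101001110101010→0 (1)
 36  01101010011101010101→0 (0)
 37  11010100111010101010→1 (0)
 38  10101001110101010100→1 (1)
 39  01010011101010101001→0 (1)
 40  10100111010101010011→1 (1)
 41  01001110101010100111→0 (0)
 42  10011101010101001110→1 (0)
 43  00111010101010011100→0 (1)
 44  01110101010100111001→0 (1)
 45  11101010101001110011→1 (1)
 46  11010101010011100111→1 (0)
 47  10101010100111001110→1 (1)
 48  01010101001110011101→0 (1)
 49  10101010011100111011→1 (1)
 50  01010100111001110111→0 (1)
 51  10101001110011101111→1 (1)
 52  01010011100111011111→0 (1)
 53  10100111001110111111→1 (1)
 54  01001110011101111111→0 (0)
 55  10011100111011111110→1 (0)
 56  00111001110111111100→0 (1)
 57  01110011101111111001→0 (1)
 58  11100111011111110011→1 (1)
 59  11001110111111100111→1 (1)
 60  10011101111111001111→1 (0)
 61  00111011111110011110→0 (1)
 62  01110111111100111101→0 (1)
 63  11101111111001111011→1 (1)
 64  11011111110011110111→1 (0)
 65  10111111100111101110→1 (0)
 66  01111111001111011100→0 (1)
 67  11111110011110111001→1 (0)
 68  11111100111101110010→1 (0)
 69  11111001111011100100→1 (0)
 70  11110011110111001000→1 (0)
 71  11100111101110010000→1 (1)
 72  11001111011100100001→1 (1)
 73  10011110111001000011→1 (0)
 74  00111101110010000110→0 (1)
 75  01111011100100001101→0 (1)
 76  11110111001000011011→1 (0)
 77  11101110010000110110→1 (1)
 78  11011100100001101101→1 (0)
 79  10111001000011011010→1 (0)
 80  01110010000110110100→0 (1)
 81  11100100001101101001→1 (1)
 82  11001000011011010011→1 (1)
 83  10010000110110100111→1 (0)
 84  00100001101101001110→0 (0)
 85  01000011011010011100→0 (0)
 86  10000110110100111000→1 (1)
 87  00001101101001110001→0 (0)
 88  00011011010011100010→0 (1)
 89  00110110100111000101→0 (1)
 90  01101101001110001011→0 (0)
 91  11011010011100010110→1 (0)
 92  10110100111000101100→1 (0)
 93  01101001110001011000→0 (0)
 94  11010011100010110000→1 (0)
 95  10100111000101100000→1 (1)
 96  01001110001011000001→0 (0)
 97  10011100010110000010→1 (0)
 98  00111000101100000100→0 (1)
 99  01110001011000001001→0 (1)
100  11100010110000010011→1 (1)
101  11000101100000100111→1 (1)
102  10001011000001001111→1 (1)
103  00010110000010011111→0 (1)
104  00101100000100111111→0 (0)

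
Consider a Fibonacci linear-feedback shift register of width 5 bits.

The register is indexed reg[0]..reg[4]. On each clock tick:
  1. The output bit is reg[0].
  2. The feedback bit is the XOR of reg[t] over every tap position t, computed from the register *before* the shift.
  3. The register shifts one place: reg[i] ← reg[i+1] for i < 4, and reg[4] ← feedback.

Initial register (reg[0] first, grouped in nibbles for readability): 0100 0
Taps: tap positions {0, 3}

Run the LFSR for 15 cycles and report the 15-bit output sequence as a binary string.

010000101011101

k : reg_k → out_k, fb_k
0: 01000 → 0, fb=0
1: 10000 → 1, fb=1
2: 00001 → 0, fb=0
3: 00010 → 0, fb=1
4: 00101 → 0, fb=0
5: 01010 → 0, fb=1
6: 10101 → 1, fb=1
7: 01011 → 0, fb=1
8: 10111 → 1, fb=0
9: 01110 → 0, fb=1
10: 11101 → 1, fb=1
11: 11011 → 1, fb=0
12: 10110 → 1, fb=0
13: 01100 → 0, fb=0
14: 11000 → 1, fb=1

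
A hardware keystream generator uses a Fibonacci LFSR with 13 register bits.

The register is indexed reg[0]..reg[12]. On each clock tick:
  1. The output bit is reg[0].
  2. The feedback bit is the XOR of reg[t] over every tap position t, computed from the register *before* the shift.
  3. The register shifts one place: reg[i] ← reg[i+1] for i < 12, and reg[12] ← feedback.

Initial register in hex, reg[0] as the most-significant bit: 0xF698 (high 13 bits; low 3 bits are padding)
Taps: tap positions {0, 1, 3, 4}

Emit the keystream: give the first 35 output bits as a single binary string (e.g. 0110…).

step | reg (before) | out | fb
   0 | 1111011010011 | 1 | 1
   1 | 1110110100111 | 1 | 1
   2 | 1101101001111 | 1 | 0
   3 | 1011010011110 | 1 | 0
   4 | 0110100111100 | 0 | 0
   5 | 1101001111000 | 1 | 1
   6 | 1010011110001 | 1 | 1
   7 | 0100111100011 | 0 | 0
   8 | 1001111000110 | 1 | 1
   9 | 0011110001101 | 0 | 0
  10 | 0111100011010 | 0 | 1
  11 | 1111000110101 | 1 | 1
  12 | 1110001101011 | 1 | 0
  13 | 1100011010110 | 1 | 0
  14 | 1000110101100 | 1 | 0
  15 | 0001101011000 | 0 | 0
  16 | 0011010110000 | 0 | 1
  17 | 0110101100001 | 0 | 0
  18 | 1101011000010 | 1 | 1
  19 | 1010110000101 | 1 | 0
  20 | 0101100001010 | 0 | 1
  21 | 1011000010101 | 1 | 0
  22 | 0110000101010 | 0 | 1
  23 | 1100001010101 | 1 | 0
  24 | 1000010101010 | 1 | 1
  25 | 0000101010101 | 0 | 1
  26 | 0001010101011 | 0 | 1
  27 | 0010101010111 | 0 | 1
  28 | 0101010101111 | 0 | 0
  29 | 1010101011110 | 1 | 0
  30 | 0101010111100 | 0 | 0
  31 | 1010101111000 | 1 | 0
  32 | 0101011110000 | 0 | 0
  33 | 1010111100000 | 1 | 0
  34 | 0101111000000 | 0 | 1

11110110100111100011010110000101010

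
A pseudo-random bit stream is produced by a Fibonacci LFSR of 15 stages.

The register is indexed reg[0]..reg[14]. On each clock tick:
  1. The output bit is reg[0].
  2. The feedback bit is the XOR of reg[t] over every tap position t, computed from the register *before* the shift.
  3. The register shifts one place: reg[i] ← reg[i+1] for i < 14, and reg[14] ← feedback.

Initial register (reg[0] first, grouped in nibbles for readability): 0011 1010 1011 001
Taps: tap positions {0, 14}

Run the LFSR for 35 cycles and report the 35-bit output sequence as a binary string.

step | reg (before) | out | fb
   0 | 001110101011001 | 0 | 1
   1 | 011101010110011 | 0 | 1
   2 | 111010101100111 | 1 | 0
   3 | 110101011001110 | 1 | 1
   4 | 101010110011101 | 1 | 0
   5 | 010101100111010 | 0 | 0
   6 | 101011001110100 | 1 | 1
   7 | 010110011101001 | 0 | 1
   8 | 101100111010011 | 1 | 0
   9 | 011001110100110 | 0 | 0
  10 | 110011101001100 | 1 | 1
  11 | 100111010011001 | 1 | 0
  12 | 001110100110010 | 0 | 0
  13 | 011101001100100 | 0 | 0
  14 | 111010011001000 | 1 | 1
  15 | 110100110010001 | 1 | 0
  16 | 101001100100010 | 1 | 1
  17 | 010011001000101 | 0 | 1
  18 | 100110010001011 | 1 | 0
  19 | 001100100010110 | 0 | 0
  20 | 011001000101100 | 0 | 0
  21 | 110010001011000 | 1 | 1
  22 | 100100010110001 | 1 | 0
  23 | 001000101100010 | 0 | 0
  24 | 010001011000100 | 0 | 0
  25 | 100010110001000 | 1 | 1
  26 | 000101100010001 | 0 | 1
  27 | 001011000100011 | 0 | 1
  28 | 010110001000111 | 0 | 1
  29 | 101100010001111 | 1 | 0
  30 | 011000100011110 | 0 | 0
  31 | 110001000111100 | 1 | 1
  32 | 100010001111001 | 1 | 0
  33 | 000100011110010 | 0 | 0
  34 | 001000111100100 | 0 | 0

00111010101100111010011001000101100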